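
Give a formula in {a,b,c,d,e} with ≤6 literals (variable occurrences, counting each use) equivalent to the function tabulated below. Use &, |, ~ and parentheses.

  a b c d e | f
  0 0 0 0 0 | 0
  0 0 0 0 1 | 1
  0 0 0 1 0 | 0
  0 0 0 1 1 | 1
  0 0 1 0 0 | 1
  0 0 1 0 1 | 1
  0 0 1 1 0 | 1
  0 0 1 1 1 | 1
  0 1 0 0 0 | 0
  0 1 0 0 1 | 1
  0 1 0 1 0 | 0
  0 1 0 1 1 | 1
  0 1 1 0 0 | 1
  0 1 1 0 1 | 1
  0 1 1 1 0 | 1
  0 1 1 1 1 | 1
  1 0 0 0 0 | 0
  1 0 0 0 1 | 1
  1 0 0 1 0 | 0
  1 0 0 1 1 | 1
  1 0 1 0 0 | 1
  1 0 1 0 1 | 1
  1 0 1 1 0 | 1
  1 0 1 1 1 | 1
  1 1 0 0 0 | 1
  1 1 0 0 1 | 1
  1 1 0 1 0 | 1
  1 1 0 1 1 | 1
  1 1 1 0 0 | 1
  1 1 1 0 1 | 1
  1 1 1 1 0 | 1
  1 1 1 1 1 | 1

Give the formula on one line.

(e | (c | (b & a)))

  (b & a) = 00000000000000000000000011111111
  (c | (b & a)) = 00001111000011110000111111111111
  (e | (c | (b & a))) = 01011111010111110101111111111111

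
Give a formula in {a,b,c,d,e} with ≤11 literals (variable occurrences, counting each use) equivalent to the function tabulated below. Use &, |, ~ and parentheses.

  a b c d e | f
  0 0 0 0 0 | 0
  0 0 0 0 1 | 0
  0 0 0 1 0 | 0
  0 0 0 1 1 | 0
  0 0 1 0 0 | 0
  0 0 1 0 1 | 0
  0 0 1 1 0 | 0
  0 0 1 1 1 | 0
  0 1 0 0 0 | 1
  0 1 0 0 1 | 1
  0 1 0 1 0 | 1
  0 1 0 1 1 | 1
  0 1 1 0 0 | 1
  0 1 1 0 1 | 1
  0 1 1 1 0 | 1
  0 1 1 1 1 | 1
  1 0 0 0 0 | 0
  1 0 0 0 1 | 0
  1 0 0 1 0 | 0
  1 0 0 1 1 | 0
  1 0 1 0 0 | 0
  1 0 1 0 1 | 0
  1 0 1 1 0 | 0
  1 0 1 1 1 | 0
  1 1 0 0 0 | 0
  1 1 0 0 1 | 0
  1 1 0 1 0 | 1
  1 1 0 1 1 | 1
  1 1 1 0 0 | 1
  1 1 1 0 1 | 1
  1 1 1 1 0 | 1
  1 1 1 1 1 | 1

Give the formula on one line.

(((((c & a) & (~c | b)) | d) | ~a) & (b | (a & ~d)))

  (c & a) = 00000000000000000000111100001111
  ~c = 11110000111100001111000011110000
  (~c | b) = 11110000111111111111000011111111
  ((c & a) & (~c | b)) = 00000000000000000000000000001111
  (((c & a) & (~c | b)) | d) = 00110011001100110011001100111111
  ~a = 11111111111111110000000000000000
  ((((c & a) & (~c | b)) | d) | ~a) = 11111111111111110011001100111111
  ~d = 11001100110011001100110011001100
  (a & ~d) = 00000000000000001100110011001100
  (b | (a & ~d)) = 00000000111111111100110011111111
  (((((c & a) & (~c | b)) | d) | ~a) & (b | (a & ~d))) = 00000000111111110000000000111111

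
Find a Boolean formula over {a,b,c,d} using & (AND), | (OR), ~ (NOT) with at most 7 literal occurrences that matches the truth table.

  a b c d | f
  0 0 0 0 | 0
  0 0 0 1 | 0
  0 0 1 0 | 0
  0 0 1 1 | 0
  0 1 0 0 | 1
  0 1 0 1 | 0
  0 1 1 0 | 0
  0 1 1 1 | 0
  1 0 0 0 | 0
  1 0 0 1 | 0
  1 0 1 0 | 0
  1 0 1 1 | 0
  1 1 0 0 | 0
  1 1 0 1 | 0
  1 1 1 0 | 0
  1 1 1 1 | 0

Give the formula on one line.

(b & ((~b | ~d) & (~a & ~c)))

  ~b = 1111000011110000
  ~d = 1010101010101010
  (~b | ~d) = 1111101011111010
  ~a = 1111111100000000
  ~c = 1100110011001100
  (~a & ~c) = 1100110000000000
  ((~b | ~d) & (~a & ~c)) = 1100100000000000
  (b & ((~b | ~d) & (~a & ~c))) = 0000100000000000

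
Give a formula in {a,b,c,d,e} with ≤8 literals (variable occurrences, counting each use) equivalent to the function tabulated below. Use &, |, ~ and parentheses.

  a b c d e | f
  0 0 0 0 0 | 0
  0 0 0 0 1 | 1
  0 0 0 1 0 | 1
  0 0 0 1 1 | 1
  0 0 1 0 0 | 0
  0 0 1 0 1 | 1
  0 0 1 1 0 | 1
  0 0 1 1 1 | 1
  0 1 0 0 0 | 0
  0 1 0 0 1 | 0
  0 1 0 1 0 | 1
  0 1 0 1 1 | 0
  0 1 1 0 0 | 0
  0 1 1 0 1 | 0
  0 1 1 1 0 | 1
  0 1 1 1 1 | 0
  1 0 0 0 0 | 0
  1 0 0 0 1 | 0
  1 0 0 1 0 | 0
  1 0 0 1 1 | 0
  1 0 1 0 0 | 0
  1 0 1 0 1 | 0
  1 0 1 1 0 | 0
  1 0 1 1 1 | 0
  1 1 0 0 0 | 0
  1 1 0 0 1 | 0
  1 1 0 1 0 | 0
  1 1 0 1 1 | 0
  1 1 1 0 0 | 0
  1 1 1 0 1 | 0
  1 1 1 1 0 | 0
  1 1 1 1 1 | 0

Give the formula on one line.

  ~d = 11001100110011001100110011001100
  (b & ~d) = 00000000110011000000000011001100
  ~a = 11111111111111110000000000000000
  ((b & ~d) | ~a) = 11111111111111110000000011001100
  (d | e) = 01110111011101110111011101110111
  ~e = 10101010101010101010101010101010
  ~b = 11111111000000001111111100000000
  (~e | ~b) = 11111111101010101111111110101010
  ((d | e) & (~e | ~b)) = 01110111001000100111011100100010
  (((b & ~d) | ~a) & ((d | e) & (~e | ~b))) = 01110111001000100000000000000000

(((b & ~d) | ~a) & ((d | e) & (~e | ~b)))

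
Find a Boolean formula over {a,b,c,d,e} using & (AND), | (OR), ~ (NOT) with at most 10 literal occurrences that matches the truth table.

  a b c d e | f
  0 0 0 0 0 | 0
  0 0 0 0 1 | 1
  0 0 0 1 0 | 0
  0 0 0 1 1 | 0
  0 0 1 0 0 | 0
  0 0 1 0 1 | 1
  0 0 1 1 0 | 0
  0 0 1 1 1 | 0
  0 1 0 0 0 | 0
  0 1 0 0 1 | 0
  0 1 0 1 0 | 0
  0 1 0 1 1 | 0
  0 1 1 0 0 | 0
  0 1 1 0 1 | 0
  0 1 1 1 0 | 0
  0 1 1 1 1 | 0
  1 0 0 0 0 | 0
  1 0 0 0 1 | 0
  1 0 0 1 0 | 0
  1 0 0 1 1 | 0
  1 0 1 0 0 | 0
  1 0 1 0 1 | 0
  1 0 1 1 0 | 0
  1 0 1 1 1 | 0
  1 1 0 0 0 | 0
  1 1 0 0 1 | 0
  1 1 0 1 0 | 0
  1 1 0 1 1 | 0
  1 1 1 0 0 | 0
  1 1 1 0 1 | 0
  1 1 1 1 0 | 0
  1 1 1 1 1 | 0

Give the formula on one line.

((((~b | (~c & d)) & ~a) & (~d | a)) & (e | (c & d)))

  ~b = 11111111000000001111111100000000
  ~c = 11110000111100001111000011110000
  (~c & d) = 00110000001100000011000000110000
  (~b | (~c & d)) = 11111111001100001111111100110000
  ~a = 11111111111111110000000000000000
  ((~b | (~c & d)) & ~a) = 11111111001100000000000000000000
  ~d = 11001100110011001100110011001100
  (~d | a) = 11001100110011001111111111111111
  (((~b | (~c & d)) & ~a) & (~d | a)) = 11001100000000000000000000000000
  (c & d) = 00000011000000110000001100000011
  (e | (c & d)) = 01010111010101110101011101010111
  ((((~b | (~c & d)) & ~a) & (~d | a)) & (e | (c & d))) = 01000100000000000000000000000000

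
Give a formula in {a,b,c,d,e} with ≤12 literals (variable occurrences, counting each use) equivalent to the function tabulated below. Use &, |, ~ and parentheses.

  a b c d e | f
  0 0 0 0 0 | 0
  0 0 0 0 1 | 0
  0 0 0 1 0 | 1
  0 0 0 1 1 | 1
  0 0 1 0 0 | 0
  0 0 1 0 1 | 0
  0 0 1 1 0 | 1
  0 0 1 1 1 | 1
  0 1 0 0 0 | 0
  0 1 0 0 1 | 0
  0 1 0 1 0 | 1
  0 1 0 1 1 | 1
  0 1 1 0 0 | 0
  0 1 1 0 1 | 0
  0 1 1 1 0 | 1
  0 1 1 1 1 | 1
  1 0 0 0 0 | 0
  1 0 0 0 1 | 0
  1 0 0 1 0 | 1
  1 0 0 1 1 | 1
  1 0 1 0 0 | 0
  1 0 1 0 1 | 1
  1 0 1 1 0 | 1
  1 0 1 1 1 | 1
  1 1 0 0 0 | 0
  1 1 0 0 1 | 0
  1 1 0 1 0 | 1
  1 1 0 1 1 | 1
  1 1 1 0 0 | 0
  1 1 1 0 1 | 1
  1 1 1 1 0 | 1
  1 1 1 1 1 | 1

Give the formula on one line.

((e & ((((~b & d) & a) | ((a & c) & e)) | d)) | d)

  ~b = 11111111000000001111111100000000
  (~b & d) = 00110011000000000011001100000000
  ((~b & d) & a) = 00000000000000000011001100000000
  (a & c) = 00000000000000000000111100001111
  ((a & c) & e) = 00000000000000000000010100000101
  (((~b & d) & a) | ((a & c) & e)) = 00000000000000000011011100000101
  ((((~b & d) & a) | ((a & c) & e)) | d) = 00110011001100110011011100110111
  (e & ((((~b & d) & a) | ((a & c) & e)) | d)) = 00010001000100010001010100010101
  ((e & ((((~b & d) & a) | ((a & c) & e)) | d)) | d) = 00110011001100110011011100110111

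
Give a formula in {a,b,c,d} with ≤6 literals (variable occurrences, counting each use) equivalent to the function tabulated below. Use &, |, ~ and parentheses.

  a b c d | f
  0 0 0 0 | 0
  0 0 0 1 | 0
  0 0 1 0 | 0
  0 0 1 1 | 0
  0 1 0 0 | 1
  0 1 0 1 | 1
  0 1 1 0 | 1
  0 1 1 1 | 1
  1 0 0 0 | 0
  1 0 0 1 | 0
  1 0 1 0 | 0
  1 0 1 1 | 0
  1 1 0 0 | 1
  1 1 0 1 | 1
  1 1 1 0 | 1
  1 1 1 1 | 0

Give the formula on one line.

(b & ((~a | ~d) | ~c))

  ~a = 1111111100000000
  ~d = 1010101010101010
  (~a | ~d) = 1111111110101010
  ~c = 1100110011001100
  ((~a | ~d) | ~c) = 1111111111101110
  (b & ((~a | ~d) | ~c)) = 0000111100001110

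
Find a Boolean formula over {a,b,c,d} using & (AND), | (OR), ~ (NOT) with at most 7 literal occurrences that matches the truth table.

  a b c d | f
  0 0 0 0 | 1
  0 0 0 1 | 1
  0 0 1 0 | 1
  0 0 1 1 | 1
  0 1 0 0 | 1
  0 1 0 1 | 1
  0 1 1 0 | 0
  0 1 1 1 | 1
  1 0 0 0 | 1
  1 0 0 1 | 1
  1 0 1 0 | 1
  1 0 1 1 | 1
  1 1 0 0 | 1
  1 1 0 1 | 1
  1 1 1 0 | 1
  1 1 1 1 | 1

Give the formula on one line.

((~c | ((c & ~b) | a)) | (~c | (~b | d)))

  ~c = 1100110011001100
  ~b = 1111000011110000
  (c & ~b) = 0011000000110000
  ((c & ~b) | a) = 0011000011111111
  (~c | ((c & ~b) | a)) = 1111110011111111
  (~b | d) = 1111010111110101
  (~c | (~b | d)) = 1111110111111101
  ((~c | ((c & ~b) | a)) | (~c | (~b | d))) = 1111110111111111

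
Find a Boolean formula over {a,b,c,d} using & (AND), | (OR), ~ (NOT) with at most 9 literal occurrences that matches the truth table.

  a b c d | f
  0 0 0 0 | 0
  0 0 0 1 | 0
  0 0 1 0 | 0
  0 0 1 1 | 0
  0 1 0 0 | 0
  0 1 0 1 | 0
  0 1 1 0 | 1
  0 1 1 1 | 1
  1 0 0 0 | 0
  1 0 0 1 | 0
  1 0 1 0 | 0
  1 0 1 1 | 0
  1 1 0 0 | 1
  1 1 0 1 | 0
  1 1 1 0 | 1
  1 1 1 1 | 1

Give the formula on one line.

((((~b | a) & (b | d)) | ~a) & ((c & b) | (a & ~d)))

  ~b = 1111000011110000
  (~b | a) = 1111000011111111
  (b | d) = 0101111101011111
  ((~b | a) & (b | d)) = 0101000001011111
  ~a = 1111111100000000
  (((~b | a) & (b | d)) | ~a) = 1111111101011111
  (c & b) = 0000001100000011
  ~d = 1010101010101010
  (a & ~d) = 0000000010101010
  ((c & b) | (a & ~d)) = 0000001110101011
  ((((~b | a) & (b | d)) | ~a) & ((c & b) | (a & ~d))) = 0000001100001011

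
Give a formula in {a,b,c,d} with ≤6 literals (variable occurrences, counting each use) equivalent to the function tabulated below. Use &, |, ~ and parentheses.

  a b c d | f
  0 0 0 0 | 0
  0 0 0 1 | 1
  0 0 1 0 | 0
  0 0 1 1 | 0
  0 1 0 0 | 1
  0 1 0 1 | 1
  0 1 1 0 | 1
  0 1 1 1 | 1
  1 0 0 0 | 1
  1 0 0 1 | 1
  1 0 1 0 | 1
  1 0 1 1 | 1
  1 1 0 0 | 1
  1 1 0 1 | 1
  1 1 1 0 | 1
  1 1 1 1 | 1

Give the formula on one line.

((d & ((d & b) | ~c)) | (a | b))

  (d & b) = 0000010100000101
  ~c = 1100110011001100
  ((d & b) | ~c) = 1100110111001101
  (d & ((d & b) | ~c)) = 0100010101000101
  (a | b) = 0000111111111111
  ((d & ((d & b) | ~c)) | (a | b)) = 0100111111111111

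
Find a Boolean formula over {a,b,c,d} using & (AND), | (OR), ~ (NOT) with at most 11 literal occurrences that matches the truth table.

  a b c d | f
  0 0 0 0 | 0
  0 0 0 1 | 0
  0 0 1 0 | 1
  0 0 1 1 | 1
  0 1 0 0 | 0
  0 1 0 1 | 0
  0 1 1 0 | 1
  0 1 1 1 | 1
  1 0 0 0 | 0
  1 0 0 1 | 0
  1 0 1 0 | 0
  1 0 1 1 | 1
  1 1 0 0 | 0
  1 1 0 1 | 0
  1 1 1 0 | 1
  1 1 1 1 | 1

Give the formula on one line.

  ~a = 1111111100000000
  (b & ~a) = 0000111100000000
  (c & d) = 0001000100010001
  ((b & ~a) | (c & d)) = 0001111100010001
  (d & ((b & ~a) | (c & d))) = 0001010100010001
  (b & a) = 0000000000001111
  ((b & a) | ~a) = 1111111100001111
  ((d & ((b & ~a) | (c & d))) | ((b & a) | ~a)) = 1111111100011111
  (c & ((d & ((b & ~a) | (c & d))) | ((b & a) | ~a))) = 0011001100010011

(c & ((d & ((b & ~a) | (c & d))) | ((b & a) | ~a)))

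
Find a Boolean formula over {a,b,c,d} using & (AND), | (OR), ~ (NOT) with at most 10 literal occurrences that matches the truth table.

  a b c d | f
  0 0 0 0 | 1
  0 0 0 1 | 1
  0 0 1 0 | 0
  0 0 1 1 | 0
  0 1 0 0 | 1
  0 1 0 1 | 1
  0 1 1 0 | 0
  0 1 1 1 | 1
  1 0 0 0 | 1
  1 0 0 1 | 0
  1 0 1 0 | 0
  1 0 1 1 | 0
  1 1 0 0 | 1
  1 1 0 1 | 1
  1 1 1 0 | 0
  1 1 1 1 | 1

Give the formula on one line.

  ~d = 1010101010101010
  ~a = 1111111100000000
  (~d | ~a) = 1111111110101010
  ((~d | ~a) | c) = 1111111110111011
  (b & d) = 0000010100000101
  (((~d | ~a) | c) | (b & d)) = 1111111110111111
  ~c = 1100110011001100
  (~c | b) = 1100111111001111
  ((~c | b) & d) = 0100010101000101
  (~c | ((~c | b) & d)) = 1100110111001101
  ((((~d | ~a) | c) | (b & d)) & (~c | ((~c | b) & d))) = 1100110110001101

((((~d | ~a) | c) | (b & d)) & (~c | ((~c | b) & d)))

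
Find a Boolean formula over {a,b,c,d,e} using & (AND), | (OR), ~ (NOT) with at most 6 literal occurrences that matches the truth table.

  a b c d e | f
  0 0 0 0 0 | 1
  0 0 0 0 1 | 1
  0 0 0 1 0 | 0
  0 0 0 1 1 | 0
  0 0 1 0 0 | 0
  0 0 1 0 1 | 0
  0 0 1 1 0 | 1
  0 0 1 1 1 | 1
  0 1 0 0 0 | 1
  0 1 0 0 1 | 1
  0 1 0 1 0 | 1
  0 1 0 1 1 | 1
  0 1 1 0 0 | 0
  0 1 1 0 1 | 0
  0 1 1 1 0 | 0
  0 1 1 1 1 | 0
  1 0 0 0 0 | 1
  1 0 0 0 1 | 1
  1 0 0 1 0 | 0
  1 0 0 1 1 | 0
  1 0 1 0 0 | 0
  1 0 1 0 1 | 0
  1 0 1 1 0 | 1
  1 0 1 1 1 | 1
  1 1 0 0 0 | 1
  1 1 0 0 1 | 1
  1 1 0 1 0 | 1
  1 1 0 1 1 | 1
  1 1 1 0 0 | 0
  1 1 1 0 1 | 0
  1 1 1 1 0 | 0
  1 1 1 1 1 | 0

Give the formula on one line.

(((~b & c) & d) | (~c & (~d | b)))

  ~b = 11111111000000001111111100000000
  (~b & c) = 00001111000000000000111100000000
  ((~b & c) & d) = 00000011000000000000001100000000
  ~c = 11110000111100001111000011110000
  ~d = 11001100110011001100110011001100
  (~d | b) = 11001100111111111100110011111111
  (~c & (~d | b)) = 11000000111100001100000011110000
  (((~b & c) & d) | (~c & (~d | b))) = 11000011111100001100001111110000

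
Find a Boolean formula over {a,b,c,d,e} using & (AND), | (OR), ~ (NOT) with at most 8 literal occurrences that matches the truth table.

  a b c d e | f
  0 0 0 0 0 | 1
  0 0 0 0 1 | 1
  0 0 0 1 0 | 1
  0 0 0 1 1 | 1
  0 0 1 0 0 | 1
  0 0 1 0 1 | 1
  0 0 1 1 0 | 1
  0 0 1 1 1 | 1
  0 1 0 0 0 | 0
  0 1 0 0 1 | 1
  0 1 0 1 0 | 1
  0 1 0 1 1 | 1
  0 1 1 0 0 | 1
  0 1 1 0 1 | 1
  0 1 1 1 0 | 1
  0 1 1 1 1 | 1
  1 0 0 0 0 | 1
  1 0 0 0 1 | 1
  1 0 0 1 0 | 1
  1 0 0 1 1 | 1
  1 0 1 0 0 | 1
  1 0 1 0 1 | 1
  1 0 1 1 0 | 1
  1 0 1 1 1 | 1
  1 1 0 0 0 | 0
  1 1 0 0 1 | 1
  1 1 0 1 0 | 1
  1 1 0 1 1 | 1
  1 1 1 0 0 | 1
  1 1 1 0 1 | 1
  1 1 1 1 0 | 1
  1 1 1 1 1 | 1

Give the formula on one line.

  ~c = 11110000111100001111000011110000
  (e & ~c) = 01010000010100000101000001010000
  ~d = 11001100110011001100110011001100
  (c & ~d) = 00001100000011000000110000001100
  ~b = 11111111000000001111111100000000
  ((c & ~d) | ~b) = 11111111000011001111111100001100
  ((e & ~c) | ((c & ~d) | ~b)) = 11111111010111001111111101011100
  ~e = 10101010101010101010101010101010
  (b | ~e) = 10101010111111111010101011111111
  (d & (b | ~e)) = 00100010001100110010001000110011
  (((e & ~c) | ((c & ~d) | ~b)) | (d & (b | ~e))) = 11111111011111111111111101111111

(((e & ~c) | ((c & ~d) | ~b)) | (d & (b | ~e)))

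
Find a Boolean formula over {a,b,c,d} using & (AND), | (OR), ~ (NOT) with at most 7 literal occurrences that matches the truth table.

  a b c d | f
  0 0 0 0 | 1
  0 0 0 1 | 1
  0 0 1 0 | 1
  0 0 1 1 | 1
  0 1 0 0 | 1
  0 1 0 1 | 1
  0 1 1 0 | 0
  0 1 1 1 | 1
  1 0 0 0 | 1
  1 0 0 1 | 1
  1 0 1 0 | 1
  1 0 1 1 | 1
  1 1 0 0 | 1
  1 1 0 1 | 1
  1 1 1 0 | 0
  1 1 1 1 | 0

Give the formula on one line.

  ~c = 1100110011001100
  ~d = 1010101010101010
  ~a = 1111111100000000
  (~d | ~a) = 1111111110101010
  (d & (~d | ~a)) = 0101010100000000
  (~c | (d & (~d | ~a))) = 1101110111001100
  ~b = 1111000011110000
  ((~c | (d & (~d | ~a))) | ~b) = 1111110111111100

((~c | (d & (~d | ~a))) | ~b)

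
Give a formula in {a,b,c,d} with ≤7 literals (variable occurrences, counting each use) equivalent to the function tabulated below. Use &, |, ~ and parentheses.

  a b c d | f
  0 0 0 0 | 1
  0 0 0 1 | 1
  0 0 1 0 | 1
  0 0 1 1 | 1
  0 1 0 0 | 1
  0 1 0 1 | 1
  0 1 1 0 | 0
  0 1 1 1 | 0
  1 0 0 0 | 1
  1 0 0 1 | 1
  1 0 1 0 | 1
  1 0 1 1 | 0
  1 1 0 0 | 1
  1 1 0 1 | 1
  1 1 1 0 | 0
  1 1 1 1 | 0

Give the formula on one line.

(~c | ((~a | ~d) & ~b))

  ~c = 1100110011001100
  ~a = 1111111100000000
  ~d = 1010101010101010
  (~a | ~d) = 1111111110101010
  ~b = 1111000011110000
  ((~a | ~d) & ~b) = 1111000010100000
  (~c | ((~a | ~d) & ~b)) = 1111110011101100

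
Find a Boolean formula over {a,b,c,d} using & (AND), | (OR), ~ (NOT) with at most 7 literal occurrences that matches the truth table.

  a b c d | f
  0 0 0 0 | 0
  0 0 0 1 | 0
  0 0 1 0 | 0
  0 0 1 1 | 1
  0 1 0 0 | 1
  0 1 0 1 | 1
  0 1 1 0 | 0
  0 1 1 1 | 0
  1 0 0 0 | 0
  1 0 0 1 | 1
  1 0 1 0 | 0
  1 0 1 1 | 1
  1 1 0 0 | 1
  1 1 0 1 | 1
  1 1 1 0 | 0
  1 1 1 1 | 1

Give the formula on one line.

  ~b = 1111000011110000
  (~b & c) = 0011000000110000
  ((~b & c) & d) = 0001000000010000
  ~c = 1100110011001100
  (b & ~c) = 0000110000001100
  (((~b & c) & d) | (b & ~c)) = 0001110000011100
  (a & d) = 0000000001010101
  ((((~b & c) & d) | (b & ~c)) | (a & d)) = 0001110001011101

((((~b & c) & d) | (b & ~c)) | (a & d))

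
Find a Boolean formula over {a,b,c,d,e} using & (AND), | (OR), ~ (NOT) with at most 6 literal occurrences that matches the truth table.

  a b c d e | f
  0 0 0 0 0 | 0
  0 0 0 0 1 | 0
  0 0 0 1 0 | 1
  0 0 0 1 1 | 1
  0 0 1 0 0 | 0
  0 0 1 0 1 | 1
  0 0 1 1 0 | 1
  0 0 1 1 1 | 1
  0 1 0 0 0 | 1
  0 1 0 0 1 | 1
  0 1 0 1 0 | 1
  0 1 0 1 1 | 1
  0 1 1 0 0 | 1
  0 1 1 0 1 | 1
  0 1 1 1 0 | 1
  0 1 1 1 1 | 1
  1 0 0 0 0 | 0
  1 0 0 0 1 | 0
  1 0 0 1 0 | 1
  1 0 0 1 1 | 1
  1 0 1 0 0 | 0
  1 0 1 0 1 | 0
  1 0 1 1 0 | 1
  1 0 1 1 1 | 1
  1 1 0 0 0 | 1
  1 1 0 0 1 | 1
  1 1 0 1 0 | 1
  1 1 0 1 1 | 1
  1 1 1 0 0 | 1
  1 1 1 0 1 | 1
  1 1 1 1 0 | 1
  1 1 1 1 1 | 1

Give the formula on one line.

  ~a = 11111111111111110000000000000000
  (~a & e) = 01010101010101010000000000000000
  ((~a & e) & c) = 00000101000001010000000000000000
  (((~a & e) & c) | b) = 00000101111111110000000011111111
  (d | (((~a & e) & c) | b)) = 00110111111111110011001111111111

(d | (((~a & e) & c) | b))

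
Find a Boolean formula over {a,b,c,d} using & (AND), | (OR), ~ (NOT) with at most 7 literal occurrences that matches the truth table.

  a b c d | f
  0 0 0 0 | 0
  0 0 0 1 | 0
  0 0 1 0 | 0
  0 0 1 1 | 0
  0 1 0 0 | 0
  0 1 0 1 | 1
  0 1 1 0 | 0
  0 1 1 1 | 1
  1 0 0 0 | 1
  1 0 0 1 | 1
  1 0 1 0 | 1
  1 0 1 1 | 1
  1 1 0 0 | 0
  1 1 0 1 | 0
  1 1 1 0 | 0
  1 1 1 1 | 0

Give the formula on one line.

((~b & a) | (~a & (d & (b | (~d & ~c)))))

  ~b = 1111000011110000
  (~b & a) = 0000000011110000
  ~a = 1111111100000000
  ~d = 1010101010101010
  ~c = 1100110011001100
  (~d & ~c) = 1000100010001000
  (b | (~d & ~c)) = 1000111110001111
  (d & (b | (~d & ~c))) = 0000010100000101
  (~a & (d & (b | (~d & ~c)))) = 0000010100000000
  ((~b & a) | (~a & (d & (b | (~d & ~c))))) = 0000010111110000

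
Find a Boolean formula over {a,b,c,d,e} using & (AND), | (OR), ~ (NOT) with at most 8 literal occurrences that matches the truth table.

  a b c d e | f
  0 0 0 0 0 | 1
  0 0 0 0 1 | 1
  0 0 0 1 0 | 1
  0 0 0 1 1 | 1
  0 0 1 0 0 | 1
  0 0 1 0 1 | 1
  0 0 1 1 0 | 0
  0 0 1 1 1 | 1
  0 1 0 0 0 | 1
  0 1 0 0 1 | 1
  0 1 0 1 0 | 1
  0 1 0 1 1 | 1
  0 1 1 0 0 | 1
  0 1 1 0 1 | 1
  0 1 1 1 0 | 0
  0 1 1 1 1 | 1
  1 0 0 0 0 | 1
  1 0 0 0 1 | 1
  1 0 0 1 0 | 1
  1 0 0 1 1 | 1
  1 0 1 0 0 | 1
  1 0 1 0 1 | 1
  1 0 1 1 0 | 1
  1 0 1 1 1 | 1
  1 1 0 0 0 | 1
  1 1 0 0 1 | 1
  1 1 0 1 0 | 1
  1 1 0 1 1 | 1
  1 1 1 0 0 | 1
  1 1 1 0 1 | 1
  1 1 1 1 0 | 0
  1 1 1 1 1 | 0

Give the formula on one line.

  ~d = 11001100110011001100110011001100
  ~c = 11110000111100001111000011110000
  ~a = 11111111111111110000000000000000
  (~a & e) = 01010101010101010000000000000000
  (~c | (~a & e)) = 11110101111101011111000011110000
  (b | a) = 00000000111111111111111111111111
  ~b = 11111111000000001111111100000000
  (~d | ~b) = 11111111110011001111111111001100
  ((b | a) & (~d | ~b)) = 00000000110011001111111111001100
  ((~c | (~a & e)) | ((b | a) & (~d | ~b))) = 11110101111111011111111111111100
  (~d | ((~c | (~a & e)) | ((b | a) & (~d | ~b)))) = 11111101111111011111111111111100

(~d | ((~c | (~a & e)) | ((b | a) & (~d | ~b))))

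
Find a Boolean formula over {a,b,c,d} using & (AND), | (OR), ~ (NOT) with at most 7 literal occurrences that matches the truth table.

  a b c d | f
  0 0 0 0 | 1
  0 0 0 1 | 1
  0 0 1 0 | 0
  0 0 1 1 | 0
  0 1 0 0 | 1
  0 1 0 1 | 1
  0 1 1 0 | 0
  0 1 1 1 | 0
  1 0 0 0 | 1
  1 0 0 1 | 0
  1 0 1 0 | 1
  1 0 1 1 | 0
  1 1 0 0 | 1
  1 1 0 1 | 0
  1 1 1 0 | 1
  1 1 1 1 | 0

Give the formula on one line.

((~a | ~d) & (a | ~c))

  ~a = 1111111100000000
  ~d = 1010101010101010
  (~a | ~d) = 1111111110101010
  ~c = 1100110011001100
  (a | ~c) = 1100110011111111
  ((~a | ~d) & (a | ~c)) = 1100110010101010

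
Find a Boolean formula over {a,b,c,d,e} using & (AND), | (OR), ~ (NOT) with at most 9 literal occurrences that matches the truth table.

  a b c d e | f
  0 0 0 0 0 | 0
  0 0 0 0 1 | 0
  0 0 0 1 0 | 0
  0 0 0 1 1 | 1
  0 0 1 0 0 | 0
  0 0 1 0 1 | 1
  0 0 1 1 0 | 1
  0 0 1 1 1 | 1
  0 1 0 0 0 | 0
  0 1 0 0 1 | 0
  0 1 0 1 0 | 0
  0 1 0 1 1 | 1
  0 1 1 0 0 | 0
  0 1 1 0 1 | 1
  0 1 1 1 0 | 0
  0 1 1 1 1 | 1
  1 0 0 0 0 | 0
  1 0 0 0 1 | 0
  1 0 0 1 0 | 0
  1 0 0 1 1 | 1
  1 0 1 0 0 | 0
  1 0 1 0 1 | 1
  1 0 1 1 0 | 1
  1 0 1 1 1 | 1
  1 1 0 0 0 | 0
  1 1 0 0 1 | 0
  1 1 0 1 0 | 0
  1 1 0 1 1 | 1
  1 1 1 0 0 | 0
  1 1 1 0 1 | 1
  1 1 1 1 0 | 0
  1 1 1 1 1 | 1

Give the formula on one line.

(((e | ~b) & (d | (e & c))) & (c | e))

  ~b = 11111111000000001111111100000000
  (e | ~b) = 11111111010101011111111101010101
  (e & c) = 00000101000001010000010100000101
  (d | (e & c)) = 00110111001101110011011100110111
  ((e | ~b) & (d | (e & c))) = 00110111000101010011011100010101
  (c | e) = 01011111010111110101111101011111
  (((e | ~b) & (d | (e & c))) & (c | e)) = 00010111000101010001011100010101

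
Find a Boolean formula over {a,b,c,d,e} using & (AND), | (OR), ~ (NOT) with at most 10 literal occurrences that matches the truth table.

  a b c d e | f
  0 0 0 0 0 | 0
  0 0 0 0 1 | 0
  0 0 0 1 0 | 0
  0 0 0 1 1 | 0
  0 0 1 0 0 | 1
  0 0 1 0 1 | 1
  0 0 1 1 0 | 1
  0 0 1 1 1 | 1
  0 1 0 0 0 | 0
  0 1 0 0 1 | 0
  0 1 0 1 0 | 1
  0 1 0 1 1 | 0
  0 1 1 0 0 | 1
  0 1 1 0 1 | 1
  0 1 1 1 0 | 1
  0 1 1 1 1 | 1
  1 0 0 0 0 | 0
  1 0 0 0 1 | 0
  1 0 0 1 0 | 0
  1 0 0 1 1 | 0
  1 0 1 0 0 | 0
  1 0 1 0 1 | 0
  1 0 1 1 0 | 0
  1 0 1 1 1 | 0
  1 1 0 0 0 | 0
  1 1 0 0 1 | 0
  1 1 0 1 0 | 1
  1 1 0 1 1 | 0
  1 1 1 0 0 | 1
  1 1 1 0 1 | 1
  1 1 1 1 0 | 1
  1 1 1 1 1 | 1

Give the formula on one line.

  (d & b) = 00000000001100110000000000110011
  ~e = 10101010101010101010101010101010
  ((d & b) & ~e) = 00000000001000100000000000100010
  (c | ((d & b) & ~e)) = 00001111001011110000111100101111
  ~a = 11111111111111110000000000000000
  (c & ~a) = 00001111000011110000000000000000
  (b | (c & ~a)) = 00001111111111110000000011111111
  ((c | ((d & b) & ~e)) & (b | (c & ~a))) = 00001111001011110000000000101111

((c | ((d & b) & ~e)) & (b | (c & ~a)))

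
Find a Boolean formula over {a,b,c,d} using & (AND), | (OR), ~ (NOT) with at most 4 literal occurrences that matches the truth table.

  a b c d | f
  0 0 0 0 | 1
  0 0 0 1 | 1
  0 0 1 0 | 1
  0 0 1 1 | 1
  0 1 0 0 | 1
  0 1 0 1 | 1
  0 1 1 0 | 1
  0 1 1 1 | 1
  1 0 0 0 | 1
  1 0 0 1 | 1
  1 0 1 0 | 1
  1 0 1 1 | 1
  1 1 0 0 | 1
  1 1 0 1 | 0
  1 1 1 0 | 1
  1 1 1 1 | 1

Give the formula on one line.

(~a | (~d | (~b | c)))

  ~a = 1111111100000000
  ~d = 1010101010101010
  ~b = 1111000011110000
  (~b | c) = 1111001111110011
  (~d | (~b | c)) = 1111101111111011
  (~a | (~d | (~b | c))) = 1111111111111011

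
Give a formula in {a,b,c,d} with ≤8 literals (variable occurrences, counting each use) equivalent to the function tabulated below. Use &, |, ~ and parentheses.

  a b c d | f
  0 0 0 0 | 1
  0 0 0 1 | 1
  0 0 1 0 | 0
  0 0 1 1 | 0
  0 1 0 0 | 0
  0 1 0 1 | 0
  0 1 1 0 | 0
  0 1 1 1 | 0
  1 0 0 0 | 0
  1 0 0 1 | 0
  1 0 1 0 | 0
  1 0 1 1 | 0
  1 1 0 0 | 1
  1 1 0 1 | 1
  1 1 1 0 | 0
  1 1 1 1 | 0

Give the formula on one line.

(~c & ((b | (~b & ~a)) & (~b | (a | c))))

  ~c = 1100110011001100
  ~b = 1111000011110000
  ~a = 1111111100000000
  (~b & ~a) = 1111000000000000
  (b | (~b & ~a)) = 1111111100001111
  (a | c) = 0011001111111111
  (~b | (a | c)) = 1111001111111111
  ((b | (~b & ~a)) & (~b | (a | c))) = 1111001100001111
  (~c & ((b | (~b & ~a)) & (~b | (a | c)))) = 1100000000001100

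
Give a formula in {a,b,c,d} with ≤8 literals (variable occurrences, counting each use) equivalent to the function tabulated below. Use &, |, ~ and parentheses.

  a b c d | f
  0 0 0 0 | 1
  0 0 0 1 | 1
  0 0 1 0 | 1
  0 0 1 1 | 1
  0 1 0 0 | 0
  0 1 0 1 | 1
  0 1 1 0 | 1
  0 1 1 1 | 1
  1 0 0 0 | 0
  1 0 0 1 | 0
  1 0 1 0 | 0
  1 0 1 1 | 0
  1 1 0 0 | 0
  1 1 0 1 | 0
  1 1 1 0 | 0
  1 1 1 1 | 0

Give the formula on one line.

  ~a = 1111111100000000
  (a & b) = 0000000000001111
  (b & d) = 0000010100000101
  ~b = 1111000011110000
  ((b & d) | ~b) = 1111010111110101
  ((a & b) | ((b & d) | ~b)) = 1111010111111111
  (((a & b) | ((b & d) | ~b)) | c) = 1111011111111111
  (~a & (((a & b) | ((b & d) | ~b)) | c)) = 1111011100000000

(~a & (((a & b) | ((b & d) | ~b)) | c))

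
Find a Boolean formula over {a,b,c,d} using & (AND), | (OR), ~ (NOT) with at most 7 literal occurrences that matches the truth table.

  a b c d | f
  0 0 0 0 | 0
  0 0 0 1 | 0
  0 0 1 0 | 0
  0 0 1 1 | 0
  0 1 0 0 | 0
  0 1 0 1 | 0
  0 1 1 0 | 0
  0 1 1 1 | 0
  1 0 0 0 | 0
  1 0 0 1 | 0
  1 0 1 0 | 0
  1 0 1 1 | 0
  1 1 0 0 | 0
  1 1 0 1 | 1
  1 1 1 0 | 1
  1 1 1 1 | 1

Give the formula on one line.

  ~b = 1111000011110000
  (~b | a) = 1111000011111111
  (b & c) = 0000001100000011
  (b & d) = 0000010100000101
  ((b & c) | (b & d)) = 0000011100000111
  ((~b | a) & ((b & c) | (b & d))) = 0000000000000111

((~b | a) & ((b & c) | (b & d)))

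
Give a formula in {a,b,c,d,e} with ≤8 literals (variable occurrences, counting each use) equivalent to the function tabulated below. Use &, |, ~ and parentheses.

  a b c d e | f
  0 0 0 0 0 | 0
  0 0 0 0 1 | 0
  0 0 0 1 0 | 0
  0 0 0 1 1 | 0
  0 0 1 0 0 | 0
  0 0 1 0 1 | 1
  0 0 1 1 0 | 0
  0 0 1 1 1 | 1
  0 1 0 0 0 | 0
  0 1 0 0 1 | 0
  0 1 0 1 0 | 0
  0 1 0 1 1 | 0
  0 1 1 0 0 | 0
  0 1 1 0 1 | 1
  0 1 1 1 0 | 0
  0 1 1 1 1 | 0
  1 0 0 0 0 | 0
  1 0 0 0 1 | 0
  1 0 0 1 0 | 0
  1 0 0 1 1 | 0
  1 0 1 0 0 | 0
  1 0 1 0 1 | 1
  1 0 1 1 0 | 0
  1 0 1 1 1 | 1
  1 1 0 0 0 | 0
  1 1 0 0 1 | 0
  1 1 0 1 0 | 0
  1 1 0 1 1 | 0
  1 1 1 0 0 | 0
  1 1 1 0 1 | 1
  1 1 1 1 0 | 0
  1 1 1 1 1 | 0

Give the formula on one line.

((c & (~b | (~d & e))) & (e | b))

  ~b = 11111111000000001111111100000000
  ~d = 11001100110011001100110011001100
  (~d & e) = 01000100010001000100010001000100
  (~b | (~d & e)) = 11111111010001001111111101000100
  (c & (~b | (~d & e))) = 00001111000001000000111100000100
  (e | b) = 01010101111111110101010111111111
  ((c & (~b | (~d & e))) & (e | b)) = 00000101000001000000010100000100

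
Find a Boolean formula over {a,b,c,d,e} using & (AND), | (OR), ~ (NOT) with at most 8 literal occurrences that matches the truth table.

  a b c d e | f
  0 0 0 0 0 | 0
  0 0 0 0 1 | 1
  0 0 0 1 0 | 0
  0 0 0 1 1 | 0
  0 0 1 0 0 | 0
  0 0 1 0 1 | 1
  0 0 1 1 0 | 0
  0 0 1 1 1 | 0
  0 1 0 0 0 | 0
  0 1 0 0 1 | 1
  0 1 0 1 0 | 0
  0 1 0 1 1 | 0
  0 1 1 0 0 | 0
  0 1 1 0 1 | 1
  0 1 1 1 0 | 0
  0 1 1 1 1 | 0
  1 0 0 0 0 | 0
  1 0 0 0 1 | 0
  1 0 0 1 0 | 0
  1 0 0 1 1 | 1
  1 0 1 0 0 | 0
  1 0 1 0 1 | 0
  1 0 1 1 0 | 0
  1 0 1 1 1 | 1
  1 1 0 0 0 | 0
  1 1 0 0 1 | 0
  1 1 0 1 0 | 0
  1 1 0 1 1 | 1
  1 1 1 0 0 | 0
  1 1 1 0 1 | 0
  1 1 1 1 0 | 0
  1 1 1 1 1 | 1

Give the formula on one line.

(((e & a) & ((~a & ~c) | d)) | ((e & ~a) & ~d))

  (e & a) = 00000000000000000101010101010101
  ~a = 11111111111111110000000000000000
  ~c = 11110000111100001111000011110000
  (~a & ~c) = 11110000111100000000000000000000
  ((~a & ~c) | d) = 11110011111100110011001100110011
  ((e & a) & ((~a & ~c) | d)) = 00000000000000000001000100010001
  (e & ~a) = 01010101010101010000000000000000
  ~d = 11001100110011001100110011001100
  ((e & ~a) & ~d) = 01000100010001000000000000000000
  (((e & a) & ((~a & ~c) | d)) | ((e & ~a) & ~d)) = 01000100010001000001000100010001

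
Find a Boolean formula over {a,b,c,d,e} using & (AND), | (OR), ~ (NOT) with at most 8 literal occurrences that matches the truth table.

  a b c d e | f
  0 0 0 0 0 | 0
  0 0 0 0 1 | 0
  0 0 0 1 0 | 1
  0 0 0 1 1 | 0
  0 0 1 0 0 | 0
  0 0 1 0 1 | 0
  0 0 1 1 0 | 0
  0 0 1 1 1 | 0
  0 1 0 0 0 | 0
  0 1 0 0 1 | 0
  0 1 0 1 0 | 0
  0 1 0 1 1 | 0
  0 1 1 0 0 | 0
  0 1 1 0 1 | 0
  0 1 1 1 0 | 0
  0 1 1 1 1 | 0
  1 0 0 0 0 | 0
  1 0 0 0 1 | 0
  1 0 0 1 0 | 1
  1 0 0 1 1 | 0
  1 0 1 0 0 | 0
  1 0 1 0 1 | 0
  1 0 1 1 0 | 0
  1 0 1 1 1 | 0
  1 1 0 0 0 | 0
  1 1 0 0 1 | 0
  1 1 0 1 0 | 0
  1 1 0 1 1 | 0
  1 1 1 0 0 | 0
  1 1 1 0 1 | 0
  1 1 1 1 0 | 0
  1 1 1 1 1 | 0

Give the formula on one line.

((~e & ~b) & ((b & ~d) | (~b & (d & ~c))))

  ~e = 10101010101010101010101010101010
  ~b = 11111111000000001111111100000000
  (~e & ~b) = 10101010000000001010101000000000
  ~d = 11001100110011001100110011001100
  (b & ~d) = 00000000110011000000000011001100
  ~c = 11110000111100001111000011110000
  (d & ~c) = 00110000001100000011000000110000
  (~b & (d & ~c)) = 00110000000000000011000000000000
  ((b & ~d) | (~b & (d & ~c))) = 00110000110011000011000011001100
  ((~e & ~b) & ((b & ~d) | (~b & (d & ~c)))) = 00100000000000000010000000000000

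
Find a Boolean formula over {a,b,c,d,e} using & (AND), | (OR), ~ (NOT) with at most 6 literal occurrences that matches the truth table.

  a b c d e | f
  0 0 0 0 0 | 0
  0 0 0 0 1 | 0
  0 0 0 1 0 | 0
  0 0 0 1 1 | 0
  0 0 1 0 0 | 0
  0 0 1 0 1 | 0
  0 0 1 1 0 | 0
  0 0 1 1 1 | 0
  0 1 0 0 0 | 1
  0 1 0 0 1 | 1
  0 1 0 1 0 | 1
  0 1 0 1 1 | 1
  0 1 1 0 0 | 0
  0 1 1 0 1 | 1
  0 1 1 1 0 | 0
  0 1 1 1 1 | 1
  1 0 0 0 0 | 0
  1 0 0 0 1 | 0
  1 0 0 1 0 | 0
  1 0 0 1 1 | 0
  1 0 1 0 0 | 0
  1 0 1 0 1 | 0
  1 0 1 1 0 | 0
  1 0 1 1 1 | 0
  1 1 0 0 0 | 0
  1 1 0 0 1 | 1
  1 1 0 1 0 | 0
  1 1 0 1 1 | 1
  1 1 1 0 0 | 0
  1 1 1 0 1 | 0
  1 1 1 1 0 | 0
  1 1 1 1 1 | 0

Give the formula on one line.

  ~a = 11111111111111110000000000000000
  (e & ~a) = 01010101010101010000000000000000
  (~a | e) = 11111111111111110101010101010101
  ~c = 11110000111100001111000011110000
  ((~a | e) & ~c) = 11110000111100000101000001010000
  ((e & ~a) | ((~a | e) & ~c)) = 11110101111101010101000001010000
  (((e & ~a) | ((~a | e) & ~c)) & b) = 00000000111101010000000001010000

(((e & ~a) | ((~a | e) & ~c)) & b)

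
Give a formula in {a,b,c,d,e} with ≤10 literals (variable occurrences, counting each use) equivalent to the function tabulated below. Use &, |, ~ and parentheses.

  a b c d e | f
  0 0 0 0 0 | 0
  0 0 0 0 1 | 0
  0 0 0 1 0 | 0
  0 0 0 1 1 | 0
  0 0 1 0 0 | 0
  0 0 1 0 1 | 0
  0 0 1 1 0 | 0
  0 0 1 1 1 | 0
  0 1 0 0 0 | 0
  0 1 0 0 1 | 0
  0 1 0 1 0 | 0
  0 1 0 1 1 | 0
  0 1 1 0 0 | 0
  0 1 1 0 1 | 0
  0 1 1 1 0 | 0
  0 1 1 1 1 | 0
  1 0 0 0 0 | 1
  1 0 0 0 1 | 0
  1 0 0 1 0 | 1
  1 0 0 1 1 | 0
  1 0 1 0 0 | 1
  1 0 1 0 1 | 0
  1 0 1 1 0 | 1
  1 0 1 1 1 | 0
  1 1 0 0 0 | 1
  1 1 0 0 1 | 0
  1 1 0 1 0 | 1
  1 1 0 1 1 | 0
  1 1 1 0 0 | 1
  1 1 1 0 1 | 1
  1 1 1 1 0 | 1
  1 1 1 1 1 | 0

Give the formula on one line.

  ~d = 11001100110011001100110011001100
  (~d & b) = 00000000110011000000000011001100
  (c & (~d & b)) = 00000000000011000000000000001100
  ~e = 10101010101010101010101010101010
  ((c & (~d & b)) | ~e) = 10101010101011101010101010101110
  ~c = 11110000111100001111000011110000
  (~c & e) = 01010000010100000101000001010000
  ((~c & e) | a) = 01010000010100001111111111111111
  (((c & (~d & b)) | ~e) & ((~c & e) | a)) = 00000000000000001010101010101110

(((c & (~d & b)) | ~e) & ((~c & e) | a))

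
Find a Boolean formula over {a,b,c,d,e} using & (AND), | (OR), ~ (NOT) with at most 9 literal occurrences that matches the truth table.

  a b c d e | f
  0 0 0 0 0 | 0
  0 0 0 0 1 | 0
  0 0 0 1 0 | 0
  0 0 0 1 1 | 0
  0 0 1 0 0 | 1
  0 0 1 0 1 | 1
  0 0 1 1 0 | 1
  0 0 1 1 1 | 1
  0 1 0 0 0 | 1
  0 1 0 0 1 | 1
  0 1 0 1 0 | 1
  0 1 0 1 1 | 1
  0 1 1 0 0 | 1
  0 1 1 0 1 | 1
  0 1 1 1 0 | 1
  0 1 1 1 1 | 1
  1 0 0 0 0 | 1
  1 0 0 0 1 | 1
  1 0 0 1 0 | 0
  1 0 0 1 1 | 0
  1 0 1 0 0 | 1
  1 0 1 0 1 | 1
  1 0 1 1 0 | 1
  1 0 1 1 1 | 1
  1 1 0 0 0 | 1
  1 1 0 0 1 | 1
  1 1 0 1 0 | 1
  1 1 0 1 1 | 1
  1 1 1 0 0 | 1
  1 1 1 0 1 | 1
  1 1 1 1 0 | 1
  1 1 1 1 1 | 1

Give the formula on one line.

  ~d = 11001100110011001100110011001100
  (~d & a) = 00000000000000001100110011001100
  (e & d) = 00010001000100010001000100010001
  (b | a) = 00000000111111111111111111111111
  (c & (b | a)) = 00000000000011110000111100001111
  ((e & d) & (c & (b | a))) = 00000000000000010000000100000001
  (b | ((e & d) & (c & (b | a)))) = 00000000111111110000000111111111
  ((~d & a) | (b | ((e & d) & (c & (b | a))))) = 00000000111111111100110111111111
  (c | ((~d & a) | (b | ((e & d) & (c & (b | a)))))) = 00001111111111111100111111111111

(c | ((~d & a) | (b | ((e & d) & (c & (b | a))))))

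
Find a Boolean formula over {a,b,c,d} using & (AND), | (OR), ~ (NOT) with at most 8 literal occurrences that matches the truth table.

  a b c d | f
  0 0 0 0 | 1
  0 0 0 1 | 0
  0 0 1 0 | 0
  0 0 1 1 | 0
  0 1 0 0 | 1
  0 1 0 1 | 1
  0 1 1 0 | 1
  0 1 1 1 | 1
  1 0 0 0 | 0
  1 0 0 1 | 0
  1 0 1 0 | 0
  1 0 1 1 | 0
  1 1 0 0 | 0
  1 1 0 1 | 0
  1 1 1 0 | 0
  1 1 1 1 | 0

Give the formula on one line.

(((a | ~d) & (~c & ~a)) | (b & ~a))

  ~d = 1010101010101010
  (a | ~d) = 1010101011111111
  ~c = 1100110011001100
  ~a = 1111111100000000
  (~c & ~a) = 1100110000000000
  ((a | ~d) & (~c & ~a)) = 1000100000000000
  (b & ~a) = 0000111100000000
  (((a | ~d) & (~c & ~a)) | (b & ~a)) = 1000111100000000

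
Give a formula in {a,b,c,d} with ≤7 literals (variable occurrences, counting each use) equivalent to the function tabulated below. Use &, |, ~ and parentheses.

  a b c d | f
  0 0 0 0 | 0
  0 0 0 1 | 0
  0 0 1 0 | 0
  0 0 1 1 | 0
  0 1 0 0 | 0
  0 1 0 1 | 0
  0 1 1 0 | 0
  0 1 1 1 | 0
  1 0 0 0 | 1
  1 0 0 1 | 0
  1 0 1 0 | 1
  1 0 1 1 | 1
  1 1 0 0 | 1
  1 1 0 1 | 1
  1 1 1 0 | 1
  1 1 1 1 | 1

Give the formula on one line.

  ~d = 1010101010101010
  (~d | c) = 1011101110111011
  (b | (~d | c)) = 1011111110111111
  ((b | (~d | c)) & a) = 0000000010111111

((b | (~d | c)) & a)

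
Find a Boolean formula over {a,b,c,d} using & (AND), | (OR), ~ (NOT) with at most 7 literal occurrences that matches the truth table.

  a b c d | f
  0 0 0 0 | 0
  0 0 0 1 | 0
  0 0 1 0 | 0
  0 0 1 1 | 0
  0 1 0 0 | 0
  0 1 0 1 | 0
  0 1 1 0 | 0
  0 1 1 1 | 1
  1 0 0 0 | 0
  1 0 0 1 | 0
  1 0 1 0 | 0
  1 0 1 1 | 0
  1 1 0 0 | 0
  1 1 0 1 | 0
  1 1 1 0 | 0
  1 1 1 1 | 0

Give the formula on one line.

  ~a = 1111111100000000
  (c & ~a) = 0011001100000000
  ((c & ~a) & b) = 0000001100000000
  (c & d) = 0001000100010001
  (a | b) = 0000111111111111
  ((c & d) & (a | b)) = 0000000100010001
  (((c & ~a) & b) & ((c & d) & (a | b))) = 0000000100000000

(((c & ~a) & b) & ((c & d) & (a | b)))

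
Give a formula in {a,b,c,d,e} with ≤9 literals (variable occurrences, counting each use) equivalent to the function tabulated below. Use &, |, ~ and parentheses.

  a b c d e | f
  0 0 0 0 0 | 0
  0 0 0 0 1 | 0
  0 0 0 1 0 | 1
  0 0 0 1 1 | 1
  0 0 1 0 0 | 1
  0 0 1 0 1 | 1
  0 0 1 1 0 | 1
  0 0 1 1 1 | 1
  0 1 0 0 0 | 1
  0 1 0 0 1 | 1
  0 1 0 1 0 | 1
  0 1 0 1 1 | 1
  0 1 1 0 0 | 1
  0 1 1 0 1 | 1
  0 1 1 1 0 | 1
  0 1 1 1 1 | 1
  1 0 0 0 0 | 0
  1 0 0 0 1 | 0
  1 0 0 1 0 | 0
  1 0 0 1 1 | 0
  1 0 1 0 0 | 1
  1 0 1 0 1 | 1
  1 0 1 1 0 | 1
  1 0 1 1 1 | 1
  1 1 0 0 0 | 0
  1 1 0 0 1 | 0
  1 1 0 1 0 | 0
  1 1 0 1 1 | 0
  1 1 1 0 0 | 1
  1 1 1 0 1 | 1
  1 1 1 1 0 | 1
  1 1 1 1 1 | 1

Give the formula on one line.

  ~a = 11111111111111110000000000000000
  (~a & b) = 00000000111111110000000000000000
  (~a & d) = 00110011001100110000000000000000
  ((~a & b) | (~a & d)) = 00110011111111110000000000000000
  ~d = 11001100110011001100110011001100
  (a | ~d) = 11001100110011001111111111111111
  ((a | ~d) & c) = 00001100000011000000111100001111
  (((~a & b) | (~a & d)) | ((a | ~d) & c)) = 00111111111111110000111100001111

(((~a & b) | (~a & d)) | ((a | ~d) & c))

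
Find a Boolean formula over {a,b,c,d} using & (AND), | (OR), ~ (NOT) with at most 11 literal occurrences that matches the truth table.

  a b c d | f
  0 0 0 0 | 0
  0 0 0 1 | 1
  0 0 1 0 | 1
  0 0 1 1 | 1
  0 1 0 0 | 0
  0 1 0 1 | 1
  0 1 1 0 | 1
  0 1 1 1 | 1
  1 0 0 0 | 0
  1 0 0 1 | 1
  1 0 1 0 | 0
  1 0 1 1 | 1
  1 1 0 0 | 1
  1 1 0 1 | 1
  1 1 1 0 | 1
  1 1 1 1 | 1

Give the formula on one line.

((c | ((~a & d) | a)) & ((b & ~d) | ((~a & c) | d)))

  ~a = 1111111100000000
  (~a & d) = 0101010100000000
  ((~a & d) | a) = 0101010111111111
  (c | ((~a & d) | a)) = 0111011111111111
  ~d = 1010101010101010
  (b & ~d) = 0000101000001010
  (~a & c) = 0011001100000000
  ((~a & c) | d) = 0111011101010101
  ((b & ~d) | ((~a & c) | d)) = 0111111101011111
  ((c | ((~a & d) | a)) & ((b & ~d) | ((~a & c) | d))) = 0111011101011111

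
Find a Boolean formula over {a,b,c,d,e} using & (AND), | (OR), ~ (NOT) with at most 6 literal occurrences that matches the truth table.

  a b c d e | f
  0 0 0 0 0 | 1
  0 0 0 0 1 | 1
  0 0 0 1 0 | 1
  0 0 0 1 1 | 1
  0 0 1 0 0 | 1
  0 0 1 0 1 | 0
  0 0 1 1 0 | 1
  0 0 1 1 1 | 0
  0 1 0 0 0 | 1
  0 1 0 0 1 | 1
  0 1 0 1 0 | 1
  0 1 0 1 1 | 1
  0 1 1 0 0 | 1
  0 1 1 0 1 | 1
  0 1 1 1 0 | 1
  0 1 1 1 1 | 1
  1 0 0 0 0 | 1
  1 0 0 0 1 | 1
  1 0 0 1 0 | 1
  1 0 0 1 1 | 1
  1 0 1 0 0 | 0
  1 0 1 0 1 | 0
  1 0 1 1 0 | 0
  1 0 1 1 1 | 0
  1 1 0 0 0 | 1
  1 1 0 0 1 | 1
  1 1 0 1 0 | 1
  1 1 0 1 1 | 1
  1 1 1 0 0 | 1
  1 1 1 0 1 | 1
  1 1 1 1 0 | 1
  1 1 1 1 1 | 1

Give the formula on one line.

(b | ((~a & ~e) | ~c))

  ~a = 11111111111111110000000000000000
  ~e = 10101010101010101010101010101010
  (~a & ~e) = 10101010101010100000000000000000
  ~c = 11110000111100001111000011110000
  ((~a & ~e) | ~c) = 11111010111110101111000011110000
  (b | ((~a & ~e) | ~c)) = 11111010111111111111000011111111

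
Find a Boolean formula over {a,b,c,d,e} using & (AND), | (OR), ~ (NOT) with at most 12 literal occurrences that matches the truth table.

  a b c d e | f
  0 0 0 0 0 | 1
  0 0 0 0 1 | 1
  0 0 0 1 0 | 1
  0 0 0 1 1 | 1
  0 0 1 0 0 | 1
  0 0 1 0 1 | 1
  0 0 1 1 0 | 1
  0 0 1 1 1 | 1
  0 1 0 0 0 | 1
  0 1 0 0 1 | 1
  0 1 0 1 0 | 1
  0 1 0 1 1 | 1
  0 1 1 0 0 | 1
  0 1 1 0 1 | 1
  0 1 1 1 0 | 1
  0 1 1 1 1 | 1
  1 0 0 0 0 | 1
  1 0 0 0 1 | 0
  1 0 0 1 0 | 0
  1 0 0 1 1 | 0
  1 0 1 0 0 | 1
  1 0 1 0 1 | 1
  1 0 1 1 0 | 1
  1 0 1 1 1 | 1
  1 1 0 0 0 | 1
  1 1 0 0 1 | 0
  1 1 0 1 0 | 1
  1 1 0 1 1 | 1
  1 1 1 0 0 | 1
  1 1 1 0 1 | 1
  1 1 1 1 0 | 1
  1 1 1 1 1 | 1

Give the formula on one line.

(((~d & ~e) | ~a) | ((~a | c) | ((d & b) & (~c | e))))

  ~d = 11001100110011001100110011001100
  ~e = 10101010101010101010101010101010
  (~d & ~e) = 10001000100010001000100010001000
  ~a = 11111111111111110000000000000000
  ((~d & ~e) | ~a) = 11111111111111111000100010001000
  (~a | c) = 11111111111111110000111100001111
  (d & b) = 00000000001100110000000000110011
  ~c = 11110000111100001111000011110000
  (~c | e) = 11110101111101011111010111110101
  ((d & b) & (~c | e)) = 00000000001100010000000000110001
  ((~a | c) | ((d & b) & (~c | e))) = 11111111111111110000111100111111
  (((~d & ~e) | ~a) | ((~a | c) | ((d & b) & (~c | e)))) = 11111111111111111000111110111111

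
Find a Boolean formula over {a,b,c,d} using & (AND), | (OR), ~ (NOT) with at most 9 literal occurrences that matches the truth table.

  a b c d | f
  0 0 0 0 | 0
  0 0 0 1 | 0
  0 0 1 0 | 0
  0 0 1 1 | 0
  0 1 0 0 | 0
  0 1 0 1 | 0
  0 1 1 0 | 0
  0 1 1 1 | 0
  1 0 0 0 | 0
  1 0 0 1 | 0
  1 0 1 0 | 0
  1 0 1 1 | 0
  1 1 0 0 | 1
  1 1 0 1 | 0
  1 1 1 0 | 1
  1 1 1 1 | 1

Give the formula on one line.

(b & (((~d & b) | (c & a)) & a))

  ~d = 1010101010101010
  (~d & b) = 0000101000001010
  (c & a) = 0000000000110011
  ((~d & b) | (c & a)) = 0000101000111011
  (((~d & b) | (c & a)) & a) = 0000000000111011
  (b & (((~d & b) | (c & a)) & a)) = 0000000000001011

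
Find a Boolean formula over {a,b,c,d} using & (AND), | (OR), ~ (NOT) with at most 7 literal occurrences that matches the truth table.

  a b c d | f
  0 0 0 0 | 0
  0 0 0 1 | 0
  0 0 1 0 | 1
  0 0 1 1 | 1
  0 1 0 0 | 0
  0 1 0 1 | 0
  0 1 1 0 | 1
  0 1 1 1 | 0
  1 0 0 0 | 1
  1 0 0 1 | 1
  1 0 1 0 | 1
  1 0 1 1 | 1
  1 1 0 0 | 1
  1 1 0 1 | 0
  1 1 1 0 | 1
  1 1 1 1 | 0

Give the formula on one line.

  ~b = 1111000011110000
  ~d = 1010101010101010
  (~b | ~d) = 1111101011111010
  (c | a) = 0011001111111111
  ((~b | ~d) & (c | a)) = 0011001011111010

((~b | ~d) & (c | a))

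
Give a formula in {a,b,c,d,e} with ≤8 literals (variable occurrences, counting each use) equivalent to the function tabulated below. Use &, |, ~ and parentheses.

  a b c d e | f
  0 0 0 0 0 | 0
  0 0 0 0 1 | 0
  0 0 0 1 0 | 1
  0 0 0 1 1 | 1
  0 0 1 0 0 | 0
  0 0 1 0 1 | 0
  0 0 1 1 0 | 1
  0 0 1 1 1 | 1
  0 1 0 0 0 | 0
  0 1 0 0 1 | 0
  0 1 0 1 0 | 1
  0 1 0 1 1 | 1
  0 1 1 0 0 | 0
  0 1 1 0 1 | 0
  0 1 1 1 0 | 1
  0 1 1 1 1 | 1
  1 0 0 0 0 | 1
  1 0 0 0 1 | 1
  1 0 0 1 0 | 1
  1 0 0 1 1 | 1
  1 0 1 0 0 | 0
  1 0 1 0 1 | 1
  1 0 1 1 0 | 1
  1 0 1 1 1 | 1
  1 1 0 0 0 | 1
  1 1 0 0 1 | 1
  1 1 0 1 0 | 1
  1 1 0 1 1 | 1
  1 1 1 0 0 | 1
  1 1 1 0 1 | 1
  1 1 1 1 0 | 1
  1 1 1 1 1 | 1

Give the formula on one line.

  ~a = 11111111111111110000000000000000
  ~d = 11001100110011001100110011001100
  (~a | ~d) = 11111111111111111100110011001100
  ((~a | ~d) & a) = 00000000000000001100110011001100
  (((~a | ~d) & a) | d) = 00110011001100111111111111111111
  ~c = 11110000111100001111000011110000
  (~c | b) = 11110000111111111111000011111111
  ((~c | b) | e) = 11110101111111111111010111111111
  (d | ((~c | b) | e)) = 11110111111111111111011111111111
  ((((~a | ~d) & a) | d) & (d | ((~c | b) | e))) = 00110011001100111111011111111111

((((~a | ~d) & a) | d) & (d | ((~c | b) | e)))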